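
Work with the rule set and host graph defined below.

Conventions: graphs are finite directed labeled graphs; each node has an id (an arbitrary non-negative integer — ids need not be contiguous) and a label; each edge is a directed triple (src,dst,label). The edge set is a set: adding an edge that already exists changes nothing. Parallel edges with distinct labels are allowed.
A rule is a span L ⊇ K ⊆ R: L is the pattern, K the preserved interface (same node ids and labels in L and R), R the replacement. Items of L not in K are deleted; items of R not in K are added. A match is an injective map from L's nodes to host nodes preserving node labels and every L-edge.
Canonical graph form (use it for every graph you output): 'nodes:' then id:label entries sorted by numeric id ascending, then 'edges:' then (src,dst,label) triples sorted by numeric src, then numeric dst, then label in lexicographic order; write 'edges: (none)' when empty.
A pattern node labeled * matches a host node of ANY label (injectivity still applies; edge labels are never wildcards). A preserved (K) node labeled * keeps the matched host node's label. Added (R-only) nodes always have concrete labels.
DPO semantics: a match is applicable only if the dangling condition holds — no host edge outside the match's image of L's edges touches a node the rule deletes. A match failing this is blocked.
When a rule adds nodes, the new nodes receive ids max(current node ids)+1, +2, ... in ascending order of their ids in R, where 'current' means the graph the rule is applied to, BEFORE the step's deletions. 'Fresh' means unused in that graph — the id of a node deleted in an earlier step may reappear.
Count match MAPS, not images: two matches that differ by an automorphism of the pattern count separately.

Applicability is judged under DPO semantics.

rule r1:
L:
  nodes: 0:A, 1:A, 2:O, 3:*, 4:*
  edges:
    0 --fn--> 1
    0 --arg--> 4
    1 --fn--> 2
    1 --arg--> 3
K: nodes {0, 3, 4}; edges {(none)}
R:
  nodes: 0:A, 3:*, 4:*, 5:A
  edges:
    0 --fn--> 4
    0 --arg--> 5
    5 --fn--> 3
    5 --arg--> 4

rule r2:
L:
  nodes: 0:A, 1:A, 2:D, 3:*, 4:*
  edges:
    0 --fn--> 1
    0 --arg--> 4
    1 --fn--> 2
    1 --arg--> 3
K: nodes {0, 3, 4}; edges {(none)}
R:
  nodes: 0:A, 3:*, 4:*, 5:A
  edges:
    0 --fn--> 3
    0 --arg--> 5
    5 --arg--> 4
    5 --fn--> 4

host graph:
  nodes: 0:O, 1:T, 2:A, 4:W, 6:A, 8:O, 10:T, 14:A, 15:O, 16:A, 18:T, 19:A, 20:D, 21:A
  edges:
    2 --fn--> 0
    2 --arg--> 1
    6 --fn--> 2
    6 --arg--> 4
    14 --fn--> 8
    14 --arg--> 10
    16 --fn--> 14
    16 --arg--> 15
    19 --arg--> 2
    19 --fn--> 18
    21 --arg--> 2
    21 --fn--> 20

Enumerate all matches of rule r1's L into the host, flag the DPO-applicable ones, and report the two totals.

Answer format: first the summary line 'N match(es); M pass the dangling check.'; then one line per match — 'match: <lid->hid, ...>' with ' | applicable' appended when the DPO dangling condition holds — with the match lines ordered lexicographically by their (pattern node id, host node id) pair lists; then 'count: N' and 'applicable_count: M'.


2 match(es); 1 pass the dangling check.
match: 0->6, 1->2, 2->0, 3->1, 4->4
match: 0->16, 1->14, 2->8, 3->10, 4->15 | applicable
count: 2
applicable_count: 1


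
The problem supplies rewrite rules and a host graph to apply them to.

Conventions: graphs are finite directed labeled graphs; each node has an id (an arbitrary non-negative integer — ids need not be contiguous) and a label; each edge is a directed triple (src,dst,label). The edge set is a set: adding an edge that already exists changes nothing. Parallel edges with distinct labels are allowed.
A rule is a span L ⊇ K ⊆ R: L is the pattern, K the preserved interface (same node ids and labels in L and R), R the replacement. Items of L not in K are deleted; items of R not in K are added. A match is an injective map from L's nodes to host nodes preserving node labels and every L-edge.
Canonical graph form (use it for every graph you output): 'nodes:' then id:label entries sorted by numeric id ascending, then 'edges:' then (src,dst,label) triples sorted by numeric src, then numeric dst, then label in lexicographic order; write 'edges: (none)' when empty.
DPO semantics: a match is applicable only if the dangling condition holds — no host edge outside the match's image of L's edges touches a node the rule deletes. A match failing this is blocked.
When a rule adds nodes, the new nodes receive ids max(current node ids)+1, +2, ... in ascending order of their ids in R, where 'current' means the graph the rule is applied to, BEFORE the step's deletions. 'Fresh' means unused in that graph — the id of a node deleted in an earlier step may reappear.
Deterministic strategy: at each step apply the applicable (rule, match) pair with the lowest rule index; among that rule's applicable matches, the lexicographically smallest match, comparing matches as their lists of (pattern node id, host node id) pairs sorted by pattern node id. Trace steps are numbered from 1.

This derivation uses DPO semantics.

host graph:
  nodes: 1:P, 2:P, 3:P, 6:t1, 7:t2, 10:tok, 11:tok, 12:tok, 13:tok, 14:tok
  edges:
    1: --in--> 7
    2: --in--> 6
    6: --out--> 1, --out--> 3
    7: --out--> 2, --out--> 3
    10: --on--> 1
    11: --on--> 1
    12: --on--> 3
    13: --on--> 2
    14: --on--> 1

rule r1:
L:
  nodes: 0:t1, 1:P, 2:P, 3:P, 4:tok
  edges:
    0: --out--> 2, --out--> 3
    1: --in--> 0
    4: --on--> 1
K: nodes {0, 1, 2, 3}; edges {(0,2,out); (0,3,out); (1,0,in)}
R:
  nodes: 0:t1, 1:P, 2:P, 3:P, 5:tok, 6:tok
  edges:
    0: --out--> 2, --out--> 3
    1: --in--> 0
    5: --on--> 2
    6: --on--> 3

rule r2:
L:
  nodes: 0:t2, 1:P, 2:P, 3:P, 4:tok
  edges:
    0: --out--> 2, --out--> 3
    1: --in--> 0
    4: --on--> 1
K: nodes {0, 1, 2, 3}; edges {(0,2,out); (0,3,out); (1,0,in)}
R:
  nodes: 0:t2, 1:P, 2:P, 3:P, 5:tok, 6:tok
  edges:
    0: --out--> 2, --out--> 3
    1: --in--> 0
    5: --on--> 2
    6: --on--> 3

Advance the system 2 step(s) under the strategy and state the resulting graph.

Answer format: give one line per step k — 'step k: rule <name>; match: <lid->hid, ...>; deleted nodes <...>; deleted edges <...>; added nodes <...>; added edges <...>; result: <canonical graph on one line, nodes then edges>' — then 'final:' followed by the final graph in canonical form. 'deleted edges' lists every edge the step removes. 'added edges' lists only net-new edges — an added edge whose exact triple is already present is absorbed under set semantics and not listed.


step 1: rule r1; match: 0->6, 1->2, 2->1, 3->3, 4->13; deleted nodes 13; deleted edges (13,2,on); added nodes 15, 16; added edges (15,1,on); (16,3,on); result: nodes: 1:P, 2:P, 3:P, 6:t1, 7:t2, 10:tok, 11:tok, 12:tok, 14:tok, 15:tok, 16:tok edges: (1,7,in); (2,6,in); (6,1,out); (6,3,out); (7,2,out); (7,3,out); (10,1,on); (11,1,on); (12,3,on); (14,1,on); (15,1,on); (16,3,on)
step 2: rule r2; match: 0->7, 1->1, 2->2, 3->3, 4->10; deleted nodes 10; deleted edges (10,1,on); added nodes 17, 18; added edges (17,2,on); (18,3,on); result: nodes: 1:P, 2:P, 3:P, 6:t1, 7:t2, 11:tok, 12:tok, 14:tok, 15:tok, 16:tok, 17:tok, 18:tok edges: (1,7,in); (2,6,in); (6,1,out); (6,3,out); (7,2,out); (7,3,out); (11,1,on); (12,3,on); (14,1,on); (15,1,on); (16,3,on); (17,2,on); (18,3,on)
final:
nodes: 1:P, 2:P, 3:P, 6:t1, 7:t2, 11:tok, 12:tok, 14:tok, 15:tok, 16:tok, 17:tok, 18:tok
edges: (1,7,in); (2,6,in); (6,1,out); (6,3,out); (7,2,out); (7,3,out); (11,1,on); (12,3,on); (14,1,on); (15,1,on); (16,3,on); (17,2,on); (18,3,on)


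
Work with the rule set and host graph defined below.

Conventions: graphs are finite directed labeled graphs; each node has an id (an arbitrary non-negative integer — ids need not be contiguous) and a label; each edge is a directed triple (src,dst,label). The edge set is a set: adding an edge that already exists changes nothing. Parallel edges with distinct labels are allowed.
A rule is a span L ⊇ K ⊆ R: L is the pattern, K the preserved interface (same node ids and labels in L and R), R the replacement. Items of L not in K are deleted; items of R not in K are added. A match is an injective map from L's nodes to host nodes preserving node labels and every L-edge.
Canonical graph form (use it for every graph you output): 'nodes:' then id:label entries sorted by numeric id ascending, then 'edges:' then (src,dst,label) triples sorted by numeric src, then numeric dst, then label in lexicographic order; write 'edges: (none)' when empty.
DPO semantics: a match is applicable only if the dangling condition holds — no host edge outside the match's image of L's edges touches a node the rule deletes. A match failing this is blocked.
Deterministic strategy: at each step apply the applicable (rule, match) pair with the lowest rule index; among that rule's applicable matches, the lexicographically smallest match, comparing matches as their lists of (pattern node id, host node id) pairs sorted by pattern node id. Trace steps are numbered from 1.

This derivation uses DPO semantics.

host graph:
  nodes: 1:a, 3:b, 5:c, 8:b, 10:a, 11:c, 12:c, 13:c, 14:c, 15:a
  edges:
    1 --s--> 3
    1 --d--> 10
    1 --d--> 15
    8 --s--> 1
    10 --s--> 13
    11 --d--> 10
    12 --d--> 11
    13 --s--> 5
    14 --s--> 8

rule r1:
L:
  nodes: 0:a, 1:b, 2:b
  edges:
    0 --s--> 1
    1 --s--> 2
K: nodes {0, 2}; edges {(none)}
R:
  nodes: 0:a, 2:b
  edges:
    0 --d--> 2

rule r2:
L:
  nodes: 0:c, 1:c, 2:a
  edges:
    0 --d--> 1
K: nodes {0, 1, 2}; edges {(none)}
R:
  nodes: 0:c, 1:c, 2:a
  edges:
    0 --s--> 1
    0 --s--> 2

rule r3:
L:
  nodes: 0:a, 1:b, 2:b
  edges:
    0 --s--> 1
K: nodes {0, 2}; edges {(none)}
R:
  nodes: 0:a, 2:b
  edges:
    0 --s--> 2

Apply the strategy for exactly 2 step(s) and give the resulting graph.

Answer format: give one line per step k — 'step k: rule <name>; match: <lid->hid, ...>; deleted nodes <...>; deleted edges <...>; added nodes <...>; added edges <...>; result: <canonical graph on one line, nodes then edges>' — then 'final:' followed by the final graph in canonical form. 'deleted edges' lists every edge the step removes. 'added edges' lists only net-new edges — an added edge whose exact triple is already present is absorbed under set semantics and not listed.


step 1: rule r2; match: 0->12, 1->11, 2->1; deleted nodes (none); deleted edges (12,11,d); added nodes (none); added edges (12,1,s); (12,11,s); result: nodes: 1:a, 3:b, 5:c, 8:b, 10:a, 11:c, 12:c, 13:c, 14:c, 15:a edges: (1,3,s); (1,10,d); (1,15,d); (8,1,s); (10,13,s); (11,10,d); (12,1,s); (12,11,s); (13,5,s); (14,8,s)
step 2: rule r3; match: 0->1, 1->3, 2->8; deleted nodes 3; deleted edges (1,3,s); added nodes (none); added edges (1,8,s); result: nodes: 1:a, 5:c, 8:b, 10:a, 11:c, 12:c, 13:c, 14:c, 15:a edges: (1,8,s); (1,10,d); (1,15,d); (8,1,s); (10,13,s); (11,10,d); (12,1,s); (12,11,s); (13,5,s); (14,8,s)
final:
nodes: 1:a, 5:c, 8:b, 10:a, 11:c, 12:c, 13:c, 14:c, 15:a
edges: (1,8,s); (1,10,d); (1,15,d); (8,1,s); (10,13,s); (11,10,d); (12,1,s); (12,11,s); (13,5,s); (14,8,s)


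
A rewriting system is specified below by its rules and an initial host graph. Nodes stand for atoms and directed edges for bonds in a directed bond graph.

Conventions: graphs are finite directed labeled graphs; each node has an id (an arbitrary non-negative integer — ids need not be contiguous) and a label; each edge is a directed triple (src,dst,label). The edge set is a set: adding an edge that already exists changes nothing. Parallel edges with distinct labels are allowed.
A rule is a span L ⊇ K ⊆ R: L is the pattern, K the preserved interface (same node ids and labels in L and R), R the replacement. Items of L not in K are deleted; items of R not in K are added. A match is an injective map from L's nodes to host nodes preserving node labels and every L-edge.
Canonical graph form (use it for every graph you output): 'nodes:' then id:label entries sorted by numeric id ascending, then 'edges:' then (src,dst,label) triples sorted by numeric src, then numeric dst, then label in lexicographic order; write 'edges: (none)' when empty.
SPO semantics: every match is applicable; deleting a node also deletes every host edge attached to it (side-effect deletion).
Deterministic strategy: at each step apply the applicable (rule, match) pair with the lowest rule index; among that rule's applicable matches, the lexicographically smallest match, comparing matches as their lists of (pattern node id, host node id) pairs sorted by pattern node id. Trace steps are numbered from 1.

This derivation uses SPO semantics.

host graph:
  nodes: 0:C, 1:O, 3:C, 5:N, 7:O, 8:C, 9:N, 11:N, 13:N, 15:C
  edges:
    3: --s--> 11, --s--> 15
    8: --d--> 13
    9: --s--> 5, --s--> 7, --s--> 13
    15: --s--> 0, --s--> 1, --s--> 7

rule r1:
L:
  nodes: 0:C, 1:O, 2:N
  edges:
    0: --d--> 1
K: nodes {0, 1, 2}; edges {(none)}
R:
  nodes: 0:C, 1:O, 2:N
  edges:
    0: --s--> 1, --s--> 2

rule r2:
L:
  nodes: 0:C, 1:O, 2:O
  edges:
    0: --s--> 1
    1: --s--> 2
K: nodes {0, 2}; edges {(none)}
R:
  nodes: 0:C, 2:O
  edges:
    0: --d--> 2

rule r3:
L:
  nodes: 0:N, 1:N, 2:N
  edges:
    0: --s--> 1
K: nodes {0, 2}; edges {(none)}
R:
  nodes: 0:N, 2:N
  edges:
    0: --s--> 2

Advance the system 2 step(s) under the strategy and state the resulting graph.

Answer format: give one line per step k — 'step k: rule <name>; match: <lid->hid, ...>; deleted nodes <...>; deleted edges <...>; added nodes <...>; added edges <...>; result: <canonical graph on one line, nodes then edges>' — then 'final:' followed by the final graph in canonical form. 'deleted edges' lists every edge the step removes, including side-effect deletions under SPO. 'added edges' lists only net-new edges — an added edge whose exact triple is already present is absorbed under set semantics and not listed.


step 1: rule r3; match: 0->9, 1->5, 2->11; deleted nodes 5; deleted edges (9,5,s); added nodes (none); added edges (9,11,s); result: nodes: 0:C, 1:O, 3:C, 7:O, 8:C, 9:N, 11:N, 13:N, 15:C edges: (3,11,s); (3,15,s); (8,13,d); (9,7,s); (9,11,s); (9,13,s); (15,0,s); (15,1,s); (15,7,s)
step 2: rule r3; match: 0->9, 1->11, 2->13; deleted nodes 11; deleted edges (3,11,s); (9,11,s); added nodes (none); added edges (none); result: nodes: 0:C, 1:O, 3:C, 7:O, 8:C, 9:N, 13:N, 15:C edges: (3,15,s); (8,13,d); (9,7,s); (9,13,s); (15,0,s); (15,1,s); (15,7,s)
final:
nodes: 0:C, 1:O, 3:C, 7:O, 8:C, 9:N, 13:N, 15:C
edges: (3,15,s); (8,13,d); (9,7,s); (9,13,s); (15,0,s); (15,1,s); (15,7,s)


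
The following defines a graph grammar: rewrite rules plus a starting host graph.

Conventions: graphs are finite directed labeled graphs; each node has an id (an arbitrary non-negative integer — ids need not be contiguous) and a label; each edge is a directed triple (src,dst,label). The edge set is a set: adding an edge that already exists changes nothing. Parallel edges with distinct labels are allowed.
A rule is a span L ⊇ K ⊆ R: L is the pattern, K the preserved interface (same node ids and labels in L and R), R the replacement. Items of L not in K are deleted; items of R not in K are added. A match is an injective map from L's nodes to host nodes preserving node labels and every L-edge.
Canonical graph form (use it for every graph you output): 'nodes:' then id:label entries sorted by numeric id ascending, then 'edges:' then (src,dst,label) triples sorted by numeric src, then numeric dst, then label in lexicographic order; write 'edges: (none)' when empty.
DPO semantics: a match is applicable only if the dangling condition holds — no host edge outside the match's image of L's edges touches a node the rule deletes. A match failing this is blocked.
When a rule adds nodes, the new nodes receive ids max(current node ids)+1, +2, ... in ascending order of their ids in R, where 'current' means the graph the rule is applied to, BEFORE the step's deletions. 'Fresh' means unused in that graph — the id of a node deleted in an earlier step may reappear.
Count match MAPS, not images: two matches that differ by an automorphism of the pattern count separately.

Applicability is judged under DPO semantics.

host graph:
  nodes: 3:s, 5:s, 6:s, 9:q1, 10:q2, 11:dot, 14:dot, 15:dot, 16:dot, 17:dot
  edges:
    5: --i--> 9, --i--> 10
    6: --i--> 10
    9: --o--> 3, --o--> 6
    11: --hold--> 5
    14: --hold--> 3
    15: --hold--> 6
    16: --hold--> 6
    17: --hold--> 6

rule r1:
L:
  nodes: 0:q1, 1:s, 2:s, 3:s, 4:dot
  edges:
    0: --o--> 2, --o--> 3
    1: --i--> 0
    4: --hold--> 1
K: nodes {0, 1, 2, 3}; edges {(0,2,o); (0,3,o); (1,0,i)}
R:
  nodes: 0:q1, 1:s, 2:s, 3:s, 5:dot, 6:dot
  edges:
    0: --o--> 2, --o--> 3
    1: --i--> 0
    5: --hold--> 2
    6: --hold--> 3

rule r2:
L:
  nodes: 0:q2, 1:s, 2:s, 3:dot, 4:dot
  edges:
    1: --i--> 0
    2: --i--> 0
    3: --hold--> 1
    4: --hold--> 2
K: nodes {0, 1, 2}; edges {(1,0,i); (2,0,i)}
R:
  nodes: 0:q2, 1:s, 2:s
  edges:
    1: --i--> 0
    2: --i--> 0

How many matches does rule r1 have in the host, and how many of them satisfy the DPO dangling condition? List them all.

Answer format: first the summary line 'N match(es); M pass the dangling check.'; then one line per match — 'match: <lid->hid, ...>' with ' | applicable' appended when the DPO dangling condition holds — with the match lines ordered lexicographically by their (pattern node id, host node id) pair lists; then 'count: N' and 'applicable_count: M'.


2 match(es); 2 pass the dangling check.
match: 0->9, 1->5, 2->3, 3->6, 4->11 | applicable
match: 0->9, 1->5, 2->6, 3->3, 4->11 | applicable
count: 2
applicable_count: 2


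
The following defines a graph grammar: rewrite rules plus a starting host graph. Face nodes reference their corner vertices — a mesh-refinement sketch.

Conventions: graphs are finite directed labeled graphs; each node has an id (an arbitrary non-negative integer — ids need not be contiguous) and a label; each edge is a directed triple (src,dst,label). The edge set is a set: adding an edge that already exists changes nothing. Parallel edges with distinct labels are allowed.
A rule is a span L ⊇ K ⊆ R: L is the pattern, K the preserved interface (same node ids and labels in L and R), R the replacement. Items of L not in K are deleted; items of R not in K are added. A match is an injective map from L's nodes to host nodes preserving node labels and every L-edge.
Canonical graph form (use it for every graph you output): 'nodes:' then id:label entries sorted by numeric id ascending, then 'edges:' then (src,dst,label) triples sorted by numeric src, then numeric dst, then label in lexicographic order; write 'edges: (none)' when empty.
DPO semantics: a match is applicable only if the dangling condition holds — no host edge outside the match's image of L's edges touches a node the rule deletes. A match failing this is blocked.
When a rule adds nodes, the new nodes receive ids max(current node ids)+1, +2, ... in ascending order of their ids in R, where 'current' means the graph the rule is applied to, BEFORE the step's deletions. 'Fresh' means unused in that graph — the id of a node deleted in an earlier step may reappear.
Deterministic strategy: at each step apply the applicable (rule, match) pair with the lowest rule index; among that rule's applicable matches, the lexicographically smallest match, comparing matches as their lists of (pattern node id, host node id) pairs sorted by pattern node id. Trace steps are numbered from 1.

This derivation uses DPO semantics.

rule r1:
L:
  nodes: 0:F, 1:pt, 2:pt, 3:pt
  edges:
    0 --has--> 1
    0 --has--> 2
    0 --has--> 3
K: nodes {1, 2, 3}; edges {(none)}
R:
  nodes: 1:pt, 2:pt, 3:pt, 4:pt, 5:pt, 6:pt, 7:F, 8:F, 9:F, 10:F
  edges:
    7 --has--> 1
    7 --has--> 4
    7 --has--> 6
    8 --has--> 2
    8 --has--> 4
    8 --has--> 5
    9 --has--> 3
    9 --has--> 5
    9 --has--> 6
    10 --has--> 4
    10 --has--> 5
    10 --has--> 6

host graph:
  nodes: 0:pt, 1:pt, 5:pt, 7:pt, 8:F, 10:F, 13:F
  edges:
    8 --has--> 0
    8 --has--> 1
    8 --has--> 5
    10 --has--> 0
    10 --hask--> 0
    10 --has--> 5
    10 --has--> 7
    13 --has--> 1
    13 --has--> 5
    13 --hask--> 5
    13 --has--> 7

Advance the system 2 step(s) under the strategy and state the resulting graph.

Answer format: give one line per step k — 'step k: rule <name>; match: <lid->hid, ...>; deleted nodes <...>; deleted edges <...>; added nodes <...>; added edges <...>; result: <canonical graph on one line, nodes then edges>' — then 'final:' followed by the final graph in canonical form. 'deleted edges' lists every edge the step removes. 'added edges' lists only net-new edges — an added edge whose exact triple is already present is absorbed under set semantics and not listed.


step 1: rule r1; match: 0->8, 1->0, 2->1, 3->5; deleted nodes 8; deleted edges (8,0,has); (8,1,has); (8,5,has); added nodes 14, 15, 16, 17, 18, 19, 20; added edges (17,0,has); (17,14,has); (17,16,has); (18,1,has); (18,14,has); (18,15,has); (19,5,has); (19,15,has); (19,16,has); (20,14,has); (20,15,has); (20,16,has); result: nodes: 0:pt, 1:pt, 5:pt, 7:pt, 10:F, 13:F, 14:pt, 15:pt, 16:pt, 17:F, 18:F, 19:F, 20:F edges: (10,0,has); (10,0,hask); (10,5,has); (10,7,has); (13,1,has); (13,5,has); (13,5,hask); (13,7,has); (17,0,has); (17,14,has); (17,16,has); (18,1,has); (18,14,has); (18,15,has); (19,5,has); (19,15,has); (19,16,has); (20,14,has); (20,15,has); (20,16,has)
step 2: rule r1; match: 0->17, 1->0, 2->14, 3->16; deleted nodes 17; deleted edges (17,0,has); (17,14,has); (17,16,has); added nodes 21, 22, 23, 24, 25, 26, 27; added edges (24,0,has); (24,21,has); (24,23,has); (25,14,has); (25,21,has); (25,22,has); (26,16,has); (26,22,has); (26,23,has); (27,21,has); (27,22,has); (27,23,has); result: nodes: 0:pt, 1:pt, 5:pt, 7:pt, 10:F, 13:F, 14:pt, 15:pt, 16:pt, 18:F, 19:F, 20:F, 21:pt, 22:pt, 23:pt, 24:F, 25:F, 26:F, 27:F edges: (10,0,has); (10,0,hask); (10,5,has); (10,7,has); (13,1,has); (13,5,has); (13,5,hask); (13,7,has); (18,1,has); (18,14,has); (18,15,has); (19,5,has); (19,15,has); (19,16,has); (20,14,has); (20,15,has); (20,16,has); (24,0,has); (24,21,has); (24,23,has); (25,14,has); (25,21,has); (25,22,has); (26,16,has); (26,22,has); (26,23,has); (27,21,has); (27,22,has); (27,23,has)
final:
nodes: 0:pt, 1:pt, 5:pt, 7:pt, 10:F, 13:F, 14:pt, 15:pt, 16:pt, 18:F, 19:F, 20:F, 21:pt, 22:pt, 23:pt, 24:F, 25:F, 26:F, 27:F
edges: (10,0,has); (10,0,hask); (10,5,has); (10,7,has); (13,1,has); (13,5,has); (13,5,hask); (13,7,has); (18,1,has); (18,14,has); (18,15,has); (19,5,has); (19,15,has); (19,16,has); (20,14,has); (20,15,has); (20,16,has); (24,0,has); (24,21,has); (24,23,has); (25,14,has); (25,21,has); (25,22,has); (26,16,has); (26,22,has); (26,23,has); (27,21,has); (27,22,has); (27,23,has)


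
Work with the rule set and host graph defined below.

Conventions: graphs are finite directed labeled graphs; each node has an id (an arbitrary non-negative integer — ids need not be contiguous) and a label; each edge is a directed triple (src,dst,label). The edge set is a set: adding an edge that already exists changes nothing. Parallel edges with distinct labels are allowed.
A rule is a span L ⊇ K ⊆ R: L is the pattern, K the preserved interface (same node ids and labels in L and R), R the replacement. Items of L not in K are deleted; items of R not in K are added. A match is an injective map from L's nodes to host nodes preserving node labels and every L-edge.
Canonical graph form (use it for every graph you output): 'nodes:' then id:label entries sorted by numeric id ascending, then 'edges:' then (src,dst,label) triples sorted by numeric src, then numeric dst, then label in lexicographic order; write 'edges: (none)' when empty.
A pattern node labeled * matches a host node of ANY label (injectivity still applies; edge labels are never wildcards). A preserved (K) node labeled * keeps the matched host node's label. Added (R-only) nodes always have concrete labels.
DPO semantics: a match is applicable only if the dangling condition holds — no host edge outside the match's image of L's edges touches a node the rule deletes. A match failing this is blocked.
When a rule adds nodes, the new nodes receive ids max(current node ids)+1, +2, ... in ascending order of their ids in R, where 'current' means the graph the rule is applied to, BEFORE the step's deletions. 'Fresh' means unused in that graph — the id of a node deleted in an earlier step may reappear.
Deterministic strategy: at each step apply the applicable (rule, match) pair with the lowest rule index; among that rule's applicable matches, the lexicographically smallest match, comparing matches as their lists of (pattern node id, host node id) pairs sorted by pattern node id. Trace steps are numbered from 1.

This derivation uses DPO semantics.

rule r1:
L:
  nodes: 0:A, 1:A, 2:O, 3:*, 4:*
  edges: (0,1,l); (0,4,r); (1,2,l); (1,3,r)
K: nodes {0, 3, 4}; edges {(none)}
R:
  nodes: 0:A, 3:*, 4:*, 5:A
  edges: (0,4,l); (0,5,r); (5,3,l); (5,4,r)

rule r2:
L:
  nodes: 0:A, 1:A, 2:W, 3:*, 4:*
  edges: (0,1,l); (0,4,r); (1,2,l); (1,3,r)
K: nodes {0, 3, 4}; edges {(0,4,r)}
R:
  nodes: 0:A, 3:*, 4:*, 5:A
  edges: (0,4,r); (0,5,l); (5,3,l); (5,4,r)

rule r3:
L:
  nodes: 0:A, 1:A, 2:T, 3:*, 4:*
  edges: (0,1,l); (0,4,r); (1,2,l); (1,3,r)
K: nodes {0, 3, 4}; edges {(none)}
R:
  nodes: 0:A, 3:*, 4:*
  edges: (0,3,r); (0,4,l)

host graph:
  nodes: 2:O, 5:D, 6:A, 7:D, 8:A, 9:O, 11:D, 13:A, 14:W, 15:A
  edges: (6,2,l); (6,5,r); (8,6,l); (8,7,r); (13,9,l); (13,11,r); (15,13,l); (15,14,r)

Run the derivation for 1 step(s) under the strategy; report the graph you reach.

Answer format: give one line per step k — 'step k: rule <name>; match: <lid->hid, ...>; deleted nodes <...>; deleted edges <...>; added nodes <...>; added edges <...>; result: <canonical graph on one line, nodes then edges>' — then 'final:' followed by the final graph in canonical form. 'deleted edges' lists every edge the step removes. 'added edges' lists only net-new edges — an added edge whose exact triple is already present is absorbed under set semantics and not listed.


step 1: rule r1; match: 0->8, 1->6, 2->2, 3->5, 4->7; deleted nodes 2, 6; deleted edges (6,2,l); (6,5,r); (8,6,l); (8,7,r); added nodes 16; added edges (8,7,l); (8,16,r); (16,5,l); (16,7,r); result: nodes: 5:D, 7:D, 8:A, 9:O, 11:D, 13:A, 14:W, 15:A, 16:A edges: (8,7,l); (8,16,r); (13,9,l); (13,11,r); (15,13,l); (15,14,r); (16,5,l); (16,7,r)
final:
nodes: 5:D, 7:D, 8:A, 9:O, 11:D, 13:A, 14:W, 15:A, 16:A
edges: (8,7,l); (8,16,r); (13,9,l); (13,11,r); (15,13,l); (15,14,r); (16,5,l); (16,7,r)


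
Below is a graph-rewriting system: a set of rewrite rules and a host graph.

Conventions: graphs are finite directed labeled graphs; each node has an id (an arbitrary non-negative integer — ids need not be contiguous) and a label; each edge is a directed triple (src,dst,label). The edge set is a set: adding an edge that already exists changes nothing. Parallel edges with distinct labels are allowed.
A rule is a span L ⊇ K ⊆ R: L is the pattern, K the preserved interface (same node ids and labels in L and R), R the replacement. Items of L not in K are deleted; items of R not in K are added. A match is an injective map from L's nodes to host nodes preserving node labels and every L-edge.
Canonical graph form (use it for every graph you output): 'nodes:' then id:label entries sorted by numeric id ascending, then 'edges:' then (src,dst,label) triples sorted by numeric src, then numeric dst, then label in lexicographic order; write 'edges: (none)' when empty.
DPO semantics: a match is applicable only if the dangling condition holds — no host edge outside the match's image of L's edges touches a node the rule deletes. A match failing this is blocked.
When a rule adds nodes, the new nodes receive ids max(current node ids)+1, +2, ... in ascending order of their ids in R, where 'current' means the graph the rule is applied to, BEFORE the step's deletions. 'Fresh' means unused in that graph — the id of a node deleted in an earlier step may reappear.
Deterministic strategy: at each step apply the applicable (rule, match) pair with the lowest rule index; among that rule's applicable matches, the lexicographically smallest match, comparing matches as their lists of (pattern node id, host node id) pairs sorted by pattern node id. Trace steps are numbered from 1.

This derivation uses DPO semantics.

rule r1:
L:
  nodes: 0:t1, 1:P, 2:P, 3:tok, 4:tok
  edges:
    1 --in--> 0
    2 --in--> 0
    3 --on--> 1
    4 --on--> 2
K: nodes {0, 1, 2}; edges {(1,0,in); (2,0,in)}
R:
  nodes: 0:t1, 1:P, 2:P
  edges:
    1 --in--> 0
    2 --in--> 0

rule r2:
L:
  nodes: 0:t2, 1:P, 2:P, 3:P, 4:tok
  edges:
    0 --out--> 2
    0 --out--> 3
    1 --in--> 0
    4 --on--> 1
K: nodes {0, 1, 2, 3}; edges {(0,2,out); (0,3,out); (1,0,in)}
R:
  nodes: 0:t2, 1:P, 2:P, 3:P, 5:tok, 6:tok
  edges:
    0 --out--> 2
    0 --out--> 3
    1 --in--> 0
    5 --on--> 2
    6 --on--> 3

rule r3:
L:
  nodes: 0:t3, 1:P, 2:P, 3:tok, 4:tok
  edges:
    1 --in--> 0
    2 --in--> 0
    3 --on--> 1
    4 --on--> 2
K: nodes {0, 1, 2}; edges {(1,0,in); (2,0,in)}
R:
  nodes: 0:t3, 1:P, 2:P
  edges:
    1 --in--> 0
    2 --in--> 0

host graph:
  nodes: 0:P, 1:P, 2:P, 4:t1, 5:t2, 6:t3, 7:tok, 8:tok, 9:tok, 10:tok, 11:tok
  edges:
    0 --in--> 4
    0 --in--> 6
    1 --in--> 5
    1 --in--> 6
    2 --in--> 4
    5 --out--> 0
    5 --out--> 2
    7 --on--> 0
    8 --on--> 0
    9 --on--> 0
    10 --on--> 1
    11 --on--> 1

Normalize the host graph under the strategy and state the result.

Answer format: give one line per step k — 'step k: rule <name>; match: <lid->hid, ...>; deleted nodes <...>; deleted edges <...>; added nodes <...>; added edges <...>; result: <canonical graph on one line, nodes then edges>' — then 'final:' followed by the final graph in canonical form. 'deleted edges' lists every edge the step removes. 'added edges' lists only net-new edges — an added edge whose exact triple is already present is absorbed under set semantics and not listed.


step 1: rule r2; match: 0->5, 1->1, 2->0, 3->2, 4->10; deleted nodes 10; deleted edges (10,1,on); added nodes 12, 13; added edges (12,0,on); (13,2,on); result: nodes: 0:P, 1:P, 2:P, 4:t1, 5:t2, 6:t3, 7:tok, 8:tok, 9:tok, 11:tok, 12:tok, 13:tok edges: (0,4,in); (0,6,in); (1,5,in); (1,6,in); (2,4,in); (5,0,out); (5,2,out); (7,0,on); (8,0,on); (9,0,on); (11,1,on); (12,0,on); (13,2,on)
step 2: rule r1; match: 0->4, 1->0, 2->2, 3->7, 4->13; deleted nodes 7, 13; deleted edges (7,0,on); (13,2,on); added nodes (none); added edges (none); result: nodes: 0:P, 1:P, 2:P, 4:t1, 5:t2, 6:t3, 8:tok, 9:tok, 11:tok, 12:tok edges: (0,4,in); (0,6,in); (1,5,in); (1,6,in); (2,4,in); (5,0,out); (5,2,out); (8,0,on); (9,0,on); (11,1,on); (12,0,on)
step 3: rule r2; match: 0->5, 1->1, 2->0, 3->2, 4->11; deleted nodes 11; deleted edges (11,1,on); added nodes 13, 14; added edges (13,0,on); (14,2,on); result: nodes: 0:P, 1:P, 2:P, 4:t1, 5:t2, 6:t3, 8:tok, 9:tok, 12:tok, 13:tok, 14:tok edges: (0,4,in); (0,6,in); (1,5,in); (1,6,in); (2,4,in); (5,0,out); (5,2,out); (8,0,on); (9,0,on); (12,0,on); (13,0,on); (14,2,on)
step 4: rule r1; match: 0->4, 1->0, 2->2, 3->8, 4->14; deleted nodes 8, 14; deleted edges (8,0,on); (14,2,on); added nodes (none); added edges (none); result: nodes: 0:P, 1:P, 2:P, 4:t1, 5:t2, 6:t3, 9:tok, 12:tok, 13:tok edges: (0,4,in); (0,6,in); (1,5,in); (1,6,in); (2,4,in); (5,0,out); (5,2,out); (9,0,on); (12,0,on); (13,0,on)
final:
nodes: 0:P, 1:P, 2:P, 4:t1, 5:t2, 6:t3, 9:tok, 12:tok, 13:tok
edges: (0,4,in); (0,6,in); (1,5,in); (1,6,in); (2,4,in); (5,0,out); (5,2,out); (9,0,on); (12,0,on); (13,0,on)


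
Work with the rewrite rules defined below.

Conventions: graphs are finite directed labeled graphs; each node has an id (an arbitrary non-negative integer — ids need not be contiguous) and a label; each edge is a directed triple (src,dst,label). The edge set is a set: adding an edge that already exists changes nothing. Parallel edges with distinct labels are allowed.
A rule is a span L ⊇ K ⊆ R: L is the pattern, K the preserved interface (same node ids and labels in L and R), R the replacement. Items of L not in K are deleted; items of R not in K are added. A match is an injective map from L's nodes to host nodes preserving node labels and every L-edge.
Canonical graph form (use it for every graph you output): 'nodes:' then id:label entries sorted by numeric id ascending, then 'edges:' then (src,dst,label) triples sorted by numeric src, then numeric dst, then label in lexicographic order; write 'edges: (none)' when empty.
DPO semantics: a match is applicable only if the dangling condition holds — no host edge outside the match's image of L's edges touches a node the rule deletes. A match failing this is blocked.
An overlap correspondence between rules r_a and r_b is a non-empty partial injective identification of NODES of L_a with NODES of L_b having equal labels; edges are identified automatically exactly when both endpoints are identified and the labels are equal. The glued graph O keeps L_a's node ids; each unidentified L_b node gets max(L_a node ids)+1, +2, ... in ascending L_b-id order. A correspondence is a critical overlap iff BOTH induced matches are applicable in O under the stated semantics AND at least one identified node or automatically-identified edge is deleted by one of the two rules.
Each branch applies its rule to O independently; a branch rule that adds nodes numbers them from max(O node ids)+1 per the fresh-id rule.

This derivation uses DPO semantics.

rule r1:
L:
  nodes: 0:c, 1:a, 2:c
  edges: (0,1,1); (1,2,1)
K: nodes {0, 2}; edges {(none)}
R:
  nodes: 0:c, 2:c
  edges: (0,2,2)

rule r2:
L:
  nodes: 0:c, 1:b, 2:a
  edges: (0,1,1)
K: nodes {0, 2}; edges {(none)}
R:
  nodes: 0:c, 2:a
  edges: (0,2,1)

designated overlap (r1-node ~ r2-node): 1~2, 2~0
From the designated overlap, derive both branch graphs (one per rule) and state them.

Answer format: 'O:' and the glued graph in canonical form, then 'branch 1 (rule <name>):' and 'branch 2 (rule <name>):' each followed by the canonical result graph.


O:
nodes: 0:c, 1:a, 2:c, 3:b
edges: (0,1,1); (1,2,1); (2,3,1)
branch 1 (rule r1):
nodes: 0:c, 2:c, 3:b
edges: (0,2,2); (2,3,1)
branch 2 (rule r2):
nodes: 0:c, 1:a, 2:c
edges: (0,1,1); (1,2,1); (2,1,1)


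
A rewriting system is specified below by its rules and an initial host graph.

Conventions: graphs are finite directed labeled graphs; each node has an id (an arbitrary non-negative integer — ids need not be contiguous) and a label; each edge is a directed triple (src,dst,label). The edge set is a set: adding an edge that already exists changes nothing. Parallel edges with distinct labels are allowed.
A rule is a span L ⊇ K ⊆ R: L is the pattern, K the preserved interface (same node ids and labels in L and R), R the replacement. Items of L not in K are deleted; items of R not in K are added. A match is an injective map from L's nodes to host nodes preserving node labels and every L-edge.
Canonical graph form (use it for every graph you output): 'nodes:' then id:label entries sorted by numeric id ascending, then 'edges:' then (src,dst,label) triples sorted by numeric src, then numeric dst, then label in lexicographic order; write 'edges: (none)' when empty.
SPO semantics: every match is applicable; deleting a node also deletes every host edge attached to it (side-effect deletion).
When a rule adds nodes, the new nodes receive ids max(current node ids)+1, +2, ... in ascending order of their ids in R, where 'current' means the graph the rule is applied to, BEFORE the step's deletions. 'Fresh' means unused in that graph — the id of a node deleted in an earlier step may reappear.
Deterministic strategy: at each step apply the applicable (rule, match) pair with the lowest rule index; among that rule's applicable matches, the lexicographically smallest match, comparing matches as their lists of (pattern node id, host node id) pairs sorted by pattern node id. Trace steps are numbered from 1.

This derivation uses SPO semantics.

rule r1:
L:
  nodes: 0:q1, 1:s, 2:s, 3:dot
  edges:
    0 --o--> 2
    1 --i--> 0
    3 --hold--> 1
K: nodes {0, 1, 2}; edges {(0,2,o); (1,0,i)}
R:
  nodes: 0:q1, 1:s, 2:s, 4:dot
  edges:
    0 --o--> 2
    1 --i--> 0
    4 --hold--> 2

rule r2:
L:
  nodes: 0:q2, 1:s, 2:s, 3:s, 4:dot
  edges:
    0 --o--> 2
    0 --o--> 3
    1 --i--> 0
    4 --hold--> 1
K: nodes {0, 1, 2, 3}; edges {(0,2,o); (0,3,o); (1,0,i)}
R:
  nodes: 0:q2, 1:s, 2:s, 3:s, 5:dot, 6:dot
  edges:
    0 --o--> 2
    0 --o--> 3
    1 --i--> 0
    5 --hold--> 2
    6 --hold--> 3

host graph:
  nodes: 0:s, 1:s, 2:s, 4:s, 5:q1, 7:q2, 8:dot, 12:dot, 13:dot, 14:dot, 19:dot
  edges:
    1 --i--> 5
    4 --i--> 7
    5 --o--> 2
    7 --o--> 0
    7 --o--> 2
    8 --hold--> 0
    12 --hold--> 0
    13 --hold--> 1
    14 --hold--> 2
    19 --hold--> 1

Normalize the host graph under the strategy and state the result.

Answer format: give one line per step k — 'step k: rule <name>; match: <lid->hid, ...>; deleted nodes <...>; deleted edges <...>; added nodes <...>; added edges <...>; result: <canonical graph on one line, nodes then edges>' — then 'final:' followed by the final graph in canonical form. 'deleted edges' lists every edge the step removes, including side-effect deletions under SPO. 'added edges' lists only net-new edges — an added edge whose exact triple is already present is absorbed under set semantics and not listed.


step 1: rule r1; match: 0->5, 1->1, 2->2, 3->13; deleted nodes 13; deleted edges (13,1,hold); added nodes 20; added edges (20,2,hold); result: nodes: 0:s, 1:s, 2:s, 4:s, 5:q1, 7:q2, 8:dot, 12:dot, 14:dot, 19:dot, 20:dot edges: (1,5,i); (4,7,i); (5,2,o); (7,0,o); (7,2,o); (8,0,hold); (12,0,hold); (14,2,hold); (19,1,hold); (20,2,hold)
step 2: rule r1; match: 0->5, 1->1, 2->2, 3->19; deleted nodes 19; deleted edges (19,1,hold); added nodes 21; added edges (21,2,hold); result: nodes: 0:s, 1:s, 2:s, 4:s, 5:q1, 7:q2, 8:dot, 12:dot, 14:dot, 20:dot, 21:dot edges: (1,5,i); (4,7,i); (5,2,o); (7,0,o); (7,2,o); (8,0,hold); (12,0,hold); (14,2,hold); (20,2,hold); (21,2,hold)
final:
nodes: 0:s, 1:s, 2:s, 4:s, 5:q1, 7:q2, 8:dot, 12:dot, 14:dot, 20:dot, 21:dot
edges: (1,5,i); (4,7,i); (5,2,o); (7,0,o); (7,2,o); (8,0,hold); (12,0,hold); (14,2,hold); (20,2,hold); (21,2,hold)


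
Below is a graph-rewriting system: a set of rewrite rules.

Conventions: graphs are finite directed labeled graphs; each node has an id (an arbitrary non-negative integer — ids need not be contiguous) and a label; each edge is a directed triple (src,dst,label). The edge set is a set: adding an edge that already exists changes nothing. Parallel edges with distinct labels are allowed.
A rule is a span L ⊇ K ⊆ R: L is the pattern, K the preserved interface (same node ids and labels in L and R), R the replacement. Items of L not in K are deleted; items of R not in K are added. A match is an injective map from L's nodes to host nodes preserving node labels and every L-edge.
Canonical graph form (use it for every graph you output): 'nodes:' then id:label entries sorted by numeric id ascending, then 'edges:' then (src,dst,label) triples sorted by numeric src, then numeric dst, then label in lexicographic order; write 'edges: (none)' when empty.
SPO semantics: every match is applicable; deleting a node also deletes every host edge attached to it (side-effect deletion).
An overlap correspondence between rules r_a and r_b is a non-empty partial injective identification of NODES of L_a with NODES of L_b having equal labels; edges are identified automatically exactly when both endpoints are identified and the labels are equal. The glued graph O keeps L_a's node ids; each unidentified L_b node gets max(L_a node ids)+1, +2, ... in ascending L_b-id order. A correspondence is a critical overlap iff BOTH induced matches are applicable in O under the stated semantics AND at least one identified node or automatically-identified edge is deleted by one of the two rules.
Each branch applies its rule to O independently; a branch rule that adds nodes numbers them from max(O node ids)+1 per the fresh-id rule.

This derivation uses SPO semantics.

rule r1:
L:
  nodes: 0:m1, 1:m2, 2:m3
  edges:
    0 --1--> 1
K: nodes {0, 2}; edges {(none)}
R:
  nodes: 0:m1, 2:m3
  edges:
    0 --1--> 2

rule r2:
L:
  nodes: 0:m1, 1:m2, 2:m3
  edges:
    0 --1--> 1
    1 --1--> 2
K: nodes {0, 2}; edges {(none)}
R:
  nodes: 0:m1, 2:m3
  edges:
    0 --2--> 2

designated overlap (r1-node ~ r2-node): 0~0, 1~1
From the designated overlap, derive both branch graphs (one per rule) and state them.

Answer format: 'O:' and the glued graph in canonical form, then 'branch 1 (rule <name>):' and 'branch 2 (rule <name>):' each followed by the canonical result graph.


O:
nodes: 0:m1, 1:m2, 2:m3, 3:m3
edges: (0,1,1); (1,3,1)
branch 1 (rule r1):
nodes: 0:m1, 2:m3, 3:m3
edges: (0,2,1)
branch 2 (rule r2):
nodes: 0:m1, 2:m3, 3:m3
edges: (0,3,2)
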